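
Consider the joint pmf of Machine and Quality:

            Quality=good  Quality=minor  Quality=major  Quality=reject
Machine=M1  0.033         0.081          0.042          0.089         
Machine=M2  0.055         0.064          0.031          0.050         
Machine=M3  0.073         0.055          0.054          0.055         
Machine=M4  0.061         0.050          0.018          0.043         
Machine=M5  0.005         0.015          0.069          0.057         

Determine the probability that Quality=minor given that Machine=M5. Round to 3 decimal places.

0.103

P(Machine=M5) = 0.005 + 0.015 + 0.069 + 0.057 = 0.146.
P(Quality=minor | Machine=M5) = 0.015/0.146 = 0.103.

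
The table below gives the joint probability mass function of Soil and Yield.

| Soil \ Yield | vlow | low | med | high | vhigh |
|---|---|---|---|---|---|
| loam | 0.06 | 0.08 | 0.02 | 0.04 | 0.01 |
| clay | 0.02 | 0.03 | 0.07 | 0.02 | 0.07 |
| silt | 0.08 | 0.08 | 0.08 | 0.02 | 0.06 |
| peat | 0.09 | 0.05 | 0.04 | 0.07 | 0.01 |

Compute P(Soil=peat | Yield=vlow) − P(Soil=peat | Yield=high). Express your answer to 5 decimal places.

-0.10667

P(Yield=vlow) = 0.06 + 0.02 + 0.08 + 0.09 = 0.25; P(Soil=peat | Yield=vlow) = 0.09/0.25 = 0.360000.
P(Yield=high) = 0.04 + 0.02 + 0.02 + 0.07 = 0.15; P(Soil=peat | Yield=high) = 0.07/0.15 = 0.466667.
Difference = -0.10667.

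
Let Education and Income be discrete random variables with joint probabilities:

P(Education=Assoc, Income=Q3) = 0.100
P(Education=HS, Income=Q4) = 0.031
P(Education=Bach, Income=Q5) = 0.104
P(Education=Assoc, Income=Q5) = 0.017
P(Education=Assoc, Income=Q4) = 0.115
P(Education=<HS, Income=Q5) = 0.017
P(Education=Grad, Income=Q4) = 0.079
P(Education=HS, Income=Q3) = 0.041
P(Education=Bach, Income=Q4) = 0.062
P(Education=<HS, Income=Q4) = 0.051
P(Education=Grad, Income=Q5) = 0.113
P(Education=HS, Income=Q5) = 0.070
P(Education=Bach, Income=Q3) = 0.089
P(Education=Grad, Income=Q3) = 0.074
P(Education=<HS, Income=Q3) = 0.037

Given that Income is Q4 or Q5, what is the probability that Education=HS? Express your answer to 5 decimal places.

0.15326

P(Income=Q4) = 0.051 + 0.031 + 0.115 + 0.062 + 0.079 = 0.338.
P(Income=Q5) = 0.017 + 0.070 + 0.017 + 0.104 + 0.113 = 0.321.
P(Income ∈ {Q4, Q5}) = 0.338 + 0.321 = 0.659; P(Education=HS, Income ∈ {Q4, Q5}) = 0.031 + 0.070 = 0.101.
P(Education=HS | Income ∈ {Q4, Q5}) = 0.101/0.659 = 0.15326.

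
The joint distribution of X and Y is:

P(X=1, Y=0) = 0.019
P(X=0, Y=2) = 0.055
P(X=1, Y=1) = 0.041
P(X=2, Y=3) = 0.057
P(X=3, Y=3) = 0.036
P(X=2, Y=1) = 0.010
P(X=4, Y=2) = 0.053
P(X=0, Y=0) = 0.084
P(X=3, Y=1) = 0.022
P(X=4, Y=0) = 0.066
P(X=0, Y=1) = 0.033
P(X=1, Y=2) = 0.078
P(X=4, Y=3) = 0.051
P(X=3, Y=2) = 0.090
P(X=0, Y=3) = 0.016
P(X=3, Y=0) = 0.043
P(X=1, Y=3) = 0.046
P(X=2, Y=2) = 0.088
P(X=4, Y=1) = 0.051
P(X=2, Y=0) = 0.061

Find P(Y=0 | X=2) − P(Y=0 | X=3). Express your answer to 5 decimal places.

0.05728

P(X=2) = 0.061 + 0.010 + 0.088 + 0.057 = 0.216; P(Y=0 | X=2) = 0.061/0.216 = 0.282407.
P(X=3) = 0.043 + 0.022 + 0.090 + 0.036 = 0.191; P(Y=0 | X=3) = 0.043/0.191 = 0.225131.
Difference = 0.05728.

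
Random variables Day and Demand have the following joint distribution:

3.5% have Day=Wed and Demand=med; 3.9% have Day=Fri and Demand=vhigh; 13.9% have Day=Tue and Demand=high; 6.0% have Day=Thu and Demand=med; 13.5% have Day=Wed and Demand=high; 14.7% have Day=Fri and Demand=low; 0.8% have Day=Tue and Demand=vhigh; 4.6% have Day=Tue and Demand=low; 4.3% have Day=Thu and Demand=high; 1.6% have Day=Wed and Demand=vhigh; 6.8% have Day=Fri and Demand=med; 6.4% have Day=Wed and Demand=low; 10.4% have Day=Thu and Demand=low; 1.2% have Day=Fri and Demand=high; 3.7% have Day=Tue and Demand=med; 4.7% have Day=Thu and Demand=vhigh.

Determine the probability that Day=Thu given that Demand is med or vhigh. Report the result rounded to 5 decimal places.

P(Demand=med) = 0.037 + 0.035 + 0.060 + 0.068 = 0.200.
P(Demand=vhigh) = 0.008 + 0.016 + 0.047 + 0.039 = 0.110.
P(Demand ∈ {med, vhigh}) = 0.200 + 0.110 = 0.310; P(Day=Thu, Demand ∈ {med, vhigh}) = 0.060 + 0.047 = 0.107.
P(Day=Thu | Demand ∈ {med, vhigh}) = 0.107/0.310 = 0.34516.

0.34516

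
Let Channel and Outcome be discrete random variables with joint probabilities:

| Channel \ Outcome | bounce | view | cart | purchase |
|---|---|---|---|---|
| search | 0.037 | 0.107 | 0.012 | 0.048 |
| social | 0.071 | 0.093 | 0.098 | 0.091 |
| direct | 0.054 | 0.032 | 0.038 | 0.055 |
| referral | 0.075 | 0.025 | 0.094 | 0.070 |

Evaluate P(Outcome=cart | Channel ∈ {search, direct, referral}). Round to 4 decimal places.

P(Channel=search) = 0.037 + 0.107 + 0.012 + 0.048 = 0.204.
P(Channel=direct) = 0.054 + 0.032 + 0.038 + 0.055 = 0.179.
P(Channel=referral) = 0.075 + 0.025 + 0.094 + 0.070 = 0.264.
P(Channel ∈ {search, direct, referral}) = 0.204 + 0.179 + 0.264 = 0.647; P(Outcome=cart, Channel ∈ {search, direct, referral}) = 0.012 + 0.038 + 0.094 = 0.144.
P(Outcome=cart | Channel ∈ {search, direct, referral}) = 0.144/0.647 = 0.2226.

0.2226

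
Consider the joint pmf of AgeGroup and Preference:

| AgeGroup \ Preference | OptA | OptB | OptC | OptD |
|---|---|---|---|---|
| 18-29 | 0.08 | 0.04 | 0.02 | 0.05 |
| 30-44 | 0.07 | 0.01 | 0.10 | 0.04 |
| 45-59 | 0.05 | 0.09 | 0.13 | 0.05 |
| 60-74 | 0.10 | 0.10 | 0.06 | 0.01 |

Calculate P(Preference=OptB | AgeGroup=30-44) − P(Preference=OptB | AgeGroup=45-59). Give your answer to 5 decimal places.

-0.23580

P(AgeGroup=30-44) = 0.07 + 0.01 + 0.10 + 0.04 = 0.22; P(Preference=OptB | AgeGroup=30-44) = 0.01/0.22 = 0.045455.
P(AgeGroup=45-59) = 0.05 + 0.09 + 0.13 + 0.05 = 0.32; P(Preference=OptB | AgeGroup=45-59) = 0.09/0.32 = 0.281250.
Difference = -0.23580.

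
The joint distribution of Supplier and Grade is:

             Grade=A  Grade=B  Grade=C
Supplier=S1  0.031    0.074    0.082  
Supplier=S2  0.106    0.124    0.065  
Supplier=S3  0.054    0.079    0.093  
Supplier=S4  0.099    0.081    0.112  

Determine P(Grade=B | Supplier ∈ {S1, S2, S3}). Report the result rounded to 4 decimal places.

P(Supplier=S1) = 0.031 + 0.074 + 0.082 = 0.187.
P(Supplier=S2) = 0.106 + 0.124 + 0.065 = 0.295.
P(Supplier=S3) = 0.054 + 0.079 + 0.093 = 0.226.
P(Supplier ∈ {S1, S2, S3}) = 0.187 + 0.295 + 0.226 = 0.708; P(Grade=B, Supplier ∈ {S1, S2, S3}) = 0.074 + 0.124 + 0.079 = 0.277.
P(Grade=B | Supplier ∈ {S1, S2, S3}) = 0.277/0.708 = 0.3912.

0.3912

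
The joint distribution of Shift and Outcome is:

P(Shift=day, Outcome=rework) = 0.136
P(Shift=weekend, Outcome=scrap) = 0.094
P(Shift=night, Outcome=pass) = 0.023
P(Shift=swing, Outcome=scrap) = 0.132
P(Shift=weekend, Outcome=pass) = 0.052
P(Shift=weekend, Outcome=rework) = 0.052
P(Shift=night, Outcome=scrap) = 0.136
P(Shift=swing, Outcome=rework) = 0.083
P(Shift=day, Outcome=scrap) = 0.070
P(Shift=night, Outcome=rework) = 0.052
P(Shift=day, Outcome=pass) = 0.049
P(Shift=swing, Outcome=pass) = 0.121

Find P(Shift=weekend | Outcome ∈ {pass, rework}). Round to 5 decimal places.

0.18310

P(Outcome=pass) = 0.049 + 0.121 + 0.023 + 0.052 = 0.245.
P(Outcome=rework) = 0.136 + 0.083 + 0.052 + 0.052 = 0.323.
P(Outcome ∈ {pass, rework}) = 0.245 + 0.323 = 0.568; P(Shift=weekend, Outcome ∈ {pass, rework}) = 0.052 + 0.052 = 0.104.
P(Shift=weekend | Outcome ∈ {pass, rework}) = 0.104/0.568 = 0.18310.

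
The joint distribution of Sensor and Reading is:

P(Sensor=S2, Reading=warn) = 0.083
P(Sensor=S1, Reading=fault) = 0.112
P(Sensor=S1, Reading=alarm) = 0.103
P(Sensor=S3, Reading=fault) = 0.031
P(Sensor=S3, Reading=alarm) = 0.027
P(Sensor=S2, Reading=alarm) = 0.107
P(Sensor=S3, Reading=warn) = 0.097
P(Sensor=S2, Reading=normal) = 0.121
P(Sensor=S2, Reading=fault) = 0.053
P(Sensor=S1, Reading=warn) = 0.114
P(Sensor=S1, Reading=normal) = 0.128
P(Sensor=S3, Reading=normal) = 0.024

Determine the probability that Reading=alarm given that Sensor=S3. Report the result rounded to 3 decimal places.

P(Sensor=S3) = 0.024 + 0.097 + 0.027 + 0.031 = 0.179.
P(Reading=alarm | Sensor=S3) = 0.027/0.179 = 0.151.

0.151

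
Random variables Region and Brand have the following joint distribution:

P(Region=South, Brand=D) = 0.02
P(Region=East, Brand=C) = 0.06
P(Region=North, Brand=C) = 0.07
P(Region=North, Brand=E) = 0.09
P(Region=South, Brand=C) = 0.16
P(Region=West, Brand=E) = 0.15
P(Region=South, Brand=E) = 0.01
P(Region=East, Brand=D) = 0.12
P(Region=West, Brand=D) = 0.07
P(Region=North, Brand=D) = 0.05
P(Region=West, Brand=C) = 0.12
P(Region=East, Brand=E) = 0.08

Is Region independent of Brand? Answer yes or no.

P(Region=South) = 0.19 and P(Brand=C) = 0.41, so their product is 0.0779, but P(Region=South, Brand=C) = 0.16. Since these differ, Region and Brand are not independent.

no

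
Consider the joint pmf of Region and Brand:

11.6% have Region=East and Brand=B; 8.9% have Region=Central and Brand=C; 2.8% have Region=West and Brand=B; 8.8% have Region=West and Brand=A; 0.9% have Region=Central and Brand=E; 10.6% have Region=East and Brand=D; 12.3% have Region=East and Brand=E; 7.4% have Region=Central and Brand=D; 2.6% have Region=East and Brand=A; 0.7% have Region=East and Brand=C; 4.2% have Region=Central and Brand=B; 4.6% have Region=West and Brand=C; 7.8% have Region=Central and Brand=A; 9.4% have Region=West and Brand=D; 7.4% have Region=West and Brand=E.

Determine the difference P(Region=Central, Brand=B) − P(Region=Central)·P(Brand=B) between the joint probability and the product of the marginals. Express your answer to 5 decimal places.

-0.01231

P(Region=Central) = 0.078 + 0.042 + 0.089 + 0.074 + 0.009 = 0.292.
P(Brand=B) = 0.116 + 0.028 + 0.042 = 0.186.
P(Region=Central, Brand=B) − P(Region=Central)P(Brand=B) = 0.042 − 0.292×0.186 = -0.01231.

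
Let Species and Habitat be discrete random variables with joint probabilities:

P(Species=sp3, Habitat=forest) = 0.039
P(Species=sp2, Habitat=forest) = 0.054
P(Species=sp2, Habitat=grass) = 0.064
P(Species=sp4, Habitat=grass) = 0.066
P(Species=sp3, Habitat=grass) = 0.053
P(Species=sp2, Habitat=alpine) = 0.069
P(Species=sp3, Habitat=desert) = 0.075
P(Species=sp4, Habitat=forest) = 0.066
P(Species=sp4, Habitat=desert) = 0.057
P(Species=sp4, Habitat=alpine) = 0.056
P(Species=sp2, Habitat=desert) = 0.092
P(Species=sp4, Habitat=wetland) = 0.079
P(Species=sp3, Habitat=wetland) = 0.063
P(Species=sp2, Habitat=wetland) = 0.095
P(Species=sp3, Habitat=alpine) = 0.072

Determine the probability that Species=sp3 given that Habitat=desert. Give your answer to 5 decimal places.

P(Habitat=desert) = 0.092 + 0.075 + 0.057 = 0.224.
P(Species=sp3 | Habitat=desert) = 0.075/0.224 = 0.33482.

0.33482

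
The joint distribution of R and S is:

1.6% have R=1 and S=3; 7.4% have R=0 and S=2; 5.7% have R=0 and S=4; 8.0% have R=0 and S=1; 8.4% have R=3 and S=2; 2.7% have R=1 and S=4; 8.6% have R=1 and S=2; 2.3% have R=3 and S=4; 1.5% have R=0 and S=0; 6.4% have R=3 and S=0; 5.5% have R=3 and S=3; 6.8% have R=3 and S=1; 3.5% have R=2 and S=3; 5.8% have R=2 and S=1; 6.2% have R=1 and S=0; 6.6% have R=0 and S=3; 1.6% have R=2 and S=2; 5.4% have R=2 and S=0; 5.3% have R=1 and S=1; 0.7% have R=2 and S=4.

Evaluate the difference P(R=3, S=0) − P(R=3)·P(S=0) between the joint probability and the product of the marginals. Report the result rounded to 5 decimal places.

P(R=3) = 0.064 + 0.068 + 0.084 + 0.055 + 0.023 = 0.294.
P(S=0) = 0.015 + 0.062 + 0.054 + 0.064 = 0.195.
P(R=3, S=0) − P(R=3)P(S=0) = 0.064 − 0.294×0.195 = 0.00667.

0.00667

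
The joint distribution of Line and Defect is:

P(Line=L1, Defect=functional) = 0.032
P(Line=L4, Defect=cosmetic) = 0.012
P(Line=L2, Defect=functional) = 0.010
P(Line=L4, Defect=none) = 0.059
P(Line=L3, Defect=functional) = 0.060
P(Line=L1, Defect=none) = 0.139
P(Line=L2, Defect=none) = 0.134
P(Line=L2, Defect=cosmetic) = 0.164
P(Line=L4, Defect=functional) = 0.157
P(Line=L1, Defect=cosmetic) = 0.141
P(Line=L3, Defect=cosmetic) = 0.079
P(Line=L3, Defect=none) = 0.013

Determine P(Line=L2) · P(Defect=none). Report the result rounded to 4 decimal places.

0.1063

P(Line=L2) = 0.134 + 0.164 + 0.010 = 0.308.
P(Defect=none) = 0.139 + 0.134 + 0.013 + 0.059 = 0.345.
Product: 0.308 × 0.345 = 0.1063.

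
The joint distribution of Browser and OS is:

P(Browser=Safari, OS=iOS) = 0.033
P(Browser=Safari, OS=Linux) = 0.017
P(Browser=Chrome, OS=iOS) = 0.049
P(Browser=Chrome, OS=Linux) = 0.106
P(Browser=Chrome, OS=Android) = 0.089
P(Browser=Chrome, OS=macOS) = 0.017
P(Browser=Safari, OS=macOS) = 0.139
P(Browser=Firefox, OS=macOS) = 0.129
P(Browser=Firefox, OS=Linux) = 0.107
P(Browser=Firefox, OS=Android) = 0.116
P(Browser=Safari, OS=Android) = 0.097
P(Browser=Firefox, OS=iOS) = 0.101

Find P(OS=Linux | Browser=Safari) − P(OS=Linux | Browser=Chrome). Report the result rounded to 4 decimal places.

P(Browser=Safari) = 0.139 + 0.017 + 0.033 + 0.097 = 0.286; P(OS=Linux | Browser=Safari) = 0.017/0.286 = 0.05944.
P(Browser=Chrome) = 0.017 + 0.106 + 0.049 + 0.089 = 0.261; P(OS=Linux | Browser=Chrome) = 0.106/0.261 = 0.40613.
Difference = -0.3467.

-0.3467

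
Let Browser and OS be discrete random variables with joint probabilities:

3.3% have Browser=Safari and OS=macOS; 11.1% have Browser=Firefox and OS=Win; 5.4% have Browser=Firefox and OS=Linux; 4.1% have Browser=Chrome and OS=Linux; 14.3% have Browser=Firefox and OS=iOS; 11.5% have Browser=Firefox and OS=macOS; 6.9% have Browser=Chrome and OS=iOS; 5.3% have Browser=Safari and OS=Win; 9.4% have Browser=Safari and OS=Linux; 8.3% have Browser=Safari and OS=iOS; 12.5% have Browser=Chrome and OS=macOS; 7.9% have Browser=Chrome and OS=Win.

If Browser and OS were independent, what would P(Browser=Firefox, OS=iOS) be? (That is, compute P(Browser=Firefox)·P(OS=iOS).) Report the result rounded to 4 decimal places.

0.1248

P(Browser=Firefox) = 0.111 + 0.115 + 0.054 + 0.143 = 0.423.
P(OS=iOS) = 0.069 + 0.143 + 0.083 = 0.295.
Product: 0.423 × 0.295 = 0.1248.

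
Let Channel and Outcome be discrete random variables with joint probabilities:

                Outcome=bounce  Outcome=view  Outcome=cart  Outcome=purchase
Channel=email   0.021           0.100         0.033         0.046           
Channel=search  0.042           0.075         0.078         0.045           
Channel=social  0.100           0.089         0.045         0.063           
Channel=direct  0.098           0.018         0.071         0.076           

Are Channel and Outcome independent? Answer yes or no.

P(Channel=direct) = 0.263 and P(Outcome=view) = 0.282, so their product is 0.07417, but P(Channel=direct, Outcome=view) = 0.018. Since these differ, Channel and Outcome are not independent.

no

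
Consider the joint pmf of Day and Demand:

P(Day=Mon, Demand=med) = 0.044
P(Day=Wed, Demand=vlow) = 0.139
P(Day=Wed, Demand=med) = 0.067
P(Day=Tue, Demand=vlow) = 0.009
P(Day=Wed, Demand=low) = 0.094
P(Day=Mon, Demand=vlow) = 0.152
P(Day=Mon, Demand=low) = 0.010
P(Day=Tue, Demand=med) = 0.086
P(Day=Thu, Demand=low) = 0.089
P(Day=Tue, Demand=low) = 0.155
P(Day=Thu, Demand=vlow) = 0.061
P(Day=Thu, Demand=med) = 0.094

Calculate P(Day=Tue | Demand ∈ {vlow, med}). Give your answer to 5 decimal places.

P(Demand=vlow) = 0.152 + 0.009 + 0.139 + 0.061 = 0.361.
P(Demand=med) = 0.044 + 0.086 + 0.067 + 0.094 = 0.291.
P(Demand ∈ {vlow, med}) = 0.361 + 0.291 = 0.652; P(Day=Tue, Demand ∈ {vlow, med}) = 0.009 + 0.086 = 0.095.
P(Day=Tue | Demand ∈ {vlow, med}) = 0.095/0.652 = 0.14571.

0.14571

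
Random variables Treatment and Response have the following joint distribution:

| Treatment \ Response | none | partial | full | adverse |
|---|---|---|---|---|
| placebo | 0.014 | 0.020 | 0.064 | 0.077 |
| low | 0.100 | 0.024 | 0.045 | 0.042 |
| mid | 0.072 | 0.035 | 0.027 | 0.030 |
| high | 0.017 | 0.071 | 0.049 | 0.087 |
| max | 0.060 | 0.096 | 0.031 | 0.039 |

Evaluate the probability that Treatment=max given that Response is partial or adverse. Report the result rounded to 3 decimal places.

P(Response=partial) = 0.020 + 0.024 + 0.035 + 0.071 + 0.096 = 0.246.
P(Response=adverse) = 0.077 + 0.042 + 0.030 + 0.087 + 0.039 = 0.275.
P(Response ∈ {partial, adverse}) = 0.246 + 0.275 = 0.521; P(Treatment=max, Response ∈ {partial, adverse}) = 0.096 + 0.039 = 0.135.
P(Treatment=max | Response ∈ {partial, adverse}) = 0.135/0.521 = 0.259.

0.259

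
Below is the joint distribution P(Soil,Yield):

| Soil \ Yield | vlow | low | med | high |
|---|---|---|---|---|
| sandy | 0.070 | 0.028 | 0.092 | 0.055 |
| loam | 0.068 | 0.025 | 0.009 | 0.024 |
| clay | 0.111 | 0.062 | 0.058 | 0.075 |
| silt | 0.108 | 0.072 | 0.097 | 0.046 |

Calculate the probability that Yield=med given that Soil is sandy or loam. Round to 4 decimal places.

P(Soil=sandy) = 0.070 + 0.028 + 0.092 + 0.055 = 0.245.
P(Soil=loam) = 0.068 + 0.025 + 0.009 + 0.024 = 0.126.
P(Soil ∈ {sandy, loam}) = 0.245 + 0.126 = 0.371; P(Yield=med, Soil ∈ {sandy, loam}) = 0.092 + 0.009 = 0.101.
P(Yield=med | Soil ∈ {sandy, loam}) = 0.101/0.371 = 0.2722.

0.2722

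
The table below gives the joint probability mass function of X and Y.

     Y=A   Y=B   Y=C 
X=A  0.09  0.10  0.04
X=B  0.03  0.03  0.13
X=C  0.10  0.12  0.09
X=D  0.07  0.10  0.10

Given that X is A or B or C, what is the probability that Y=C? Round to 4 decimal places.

P(X=A) = 0.09 + 0.10 + 0.04 = 0.23.
P(X=B) = 0.03 + 0.03 + 0.13 = 0.19.
P(X=C) = 0.10 + 0.12 + 0.09 = 0.31.
P(X ∈ {A, B, C}) = 0.23 + 0.19 + 0.31 = 0.73; P(Y=C, X ∈ {A, B, C}) = 0.04 + 0.13 + 0.09 = 0.26.
P(Y=C | X ∈ {A, B, C}) = 0.26/0.73 = 0.3562.

0.3562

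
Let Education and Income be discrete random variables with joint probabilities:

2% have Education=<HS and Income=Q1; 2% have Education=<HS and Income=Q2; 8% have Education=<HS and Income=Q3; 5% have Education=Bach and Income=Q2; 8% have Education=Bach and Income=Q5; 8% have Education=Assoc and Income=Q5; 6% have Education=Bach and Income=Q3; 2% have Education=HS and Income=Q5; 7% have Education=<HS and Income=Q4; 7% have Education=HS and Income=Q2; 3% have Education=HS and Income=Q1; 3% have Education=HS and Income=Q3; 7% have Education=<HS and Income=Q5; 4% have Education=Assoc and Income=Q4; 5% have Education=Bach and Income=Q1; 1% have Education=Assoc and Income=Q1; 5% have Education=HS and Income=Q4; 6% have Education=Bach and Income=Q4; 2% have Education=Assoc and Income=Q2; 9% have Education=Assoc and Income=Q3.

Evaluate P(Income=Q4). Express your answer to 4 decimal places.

P(Income=Q4) = 0.07 + 0.05 + 0.04 + 0.06 = 0.22.

0.2200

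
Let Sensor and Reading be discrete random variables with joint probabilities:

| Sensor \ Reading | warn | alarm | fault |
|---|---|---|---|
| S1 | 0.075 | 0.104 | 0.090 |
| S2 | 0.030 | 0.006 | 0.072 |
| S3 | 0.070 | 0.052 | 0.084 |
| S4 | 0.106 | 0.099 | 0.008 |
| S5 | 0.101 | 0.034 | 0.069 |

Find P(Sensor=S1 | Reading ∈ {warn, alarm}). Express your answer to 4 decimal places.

P(Reading=warn) = 0.075 + 0.030 + 0.070 + 0.106 + 0.101 = 0.382.
P(Reading=alarm) = 0.104 + 0.006 + 0.052 + 0.099 + 0.034 = 0.295.
P(Reading ∈ {warn, alarm}) = 0.382 + 0.295 = 0.677; P(Sensor=S1, Reading ∈ {warn, alarm}) = 0.075 + 0.104 = 0.179.
P(Sensor=S1 | Reading ∈ {warn, alarm}) = 0.179/0.677 = 0.2644.

0.2644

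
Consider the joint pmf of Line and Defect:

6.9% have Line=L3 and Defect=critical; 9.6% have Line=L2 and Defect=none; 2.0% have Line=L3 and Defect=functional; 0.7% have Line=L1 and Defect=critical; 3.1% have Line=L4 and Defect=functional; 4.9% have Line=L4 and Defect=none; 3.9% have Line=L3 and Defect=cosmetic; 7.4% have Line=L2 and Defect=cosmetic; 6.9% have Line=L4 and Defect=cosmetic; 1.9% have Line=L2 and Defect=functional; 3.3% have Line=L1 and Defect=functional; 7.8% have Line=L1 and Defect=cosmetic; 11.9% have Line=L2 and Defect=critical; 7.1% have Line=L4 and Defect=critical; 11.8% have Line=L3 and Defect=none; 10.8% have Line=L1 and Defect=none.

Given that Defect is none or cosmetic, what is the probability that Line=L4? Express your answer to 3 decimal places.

0.187

P(Defect=none) = 0.108 + 0.096 + 0.118 + 0.049 = 0.371.
P(Defect=cosmetic) = 0.078 + 0.074 + 0.039 + 0.069 = 0.260.
P(Defect ∈ {none, cosmetic}) = 0.371 + 0.260 = 0.631; P(Line=L4, Defect ∈ {none, cosmetic}) = 0.049 + 0.069 = 0.118.
P(Line=L4 | Defect ∈ {none, cosmetic}) = 0.118/0.631 = 0.187.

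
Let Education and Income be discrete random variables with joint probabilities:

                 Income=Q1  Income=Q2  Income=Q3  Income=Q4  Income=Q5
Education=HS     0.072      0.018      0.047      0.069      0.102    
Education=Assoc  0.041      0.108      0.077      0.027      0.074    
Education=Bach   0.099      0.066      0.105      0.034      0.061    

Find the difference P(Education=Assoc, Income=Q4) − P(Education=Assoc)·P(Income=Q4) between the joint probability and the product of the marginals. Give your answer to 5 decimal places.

-0.01551

P(Education=Assoc) = 0.041 + 0.108 + 0.077 + 0.027 + 0.074 = 0.327.
P(Income=Q4) = 0.069 + 0.027 + 0.034 = 0.130.
P(Education=Assoc, Income=Q4) − P(Education=Assoc)P(Income=Q4) = 0.027 − 0.327×0.130 = -0.01551.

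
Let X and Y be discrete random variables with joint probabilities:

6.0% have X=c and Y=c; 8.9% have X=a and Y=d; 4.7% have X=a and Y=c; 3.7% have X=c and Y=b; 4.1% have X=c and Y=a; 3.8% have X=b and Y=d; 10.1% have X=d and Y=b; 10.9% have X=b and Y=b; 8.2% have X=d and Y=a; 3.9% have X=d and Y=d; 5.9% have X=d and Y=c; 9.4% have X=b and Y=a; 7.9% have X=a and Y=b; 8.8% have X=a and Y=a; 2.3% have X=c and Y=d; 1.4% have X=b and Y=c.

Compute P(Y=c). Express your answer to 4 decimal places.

0.1800

P(Y=c) = 0.047 + 0.014 + 0.060 + 0.059 = 0.180.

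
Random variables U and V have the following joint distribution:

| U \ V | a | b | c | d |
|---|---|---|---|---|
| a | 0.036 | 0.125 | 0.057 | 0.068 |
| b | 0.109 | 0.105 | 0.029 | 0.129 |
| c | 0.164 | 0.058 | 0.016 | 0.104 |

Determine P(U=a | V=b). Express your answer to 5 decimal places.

0.43403

P(V=b) = 0.125 + 0.105 + 0.058 = 0.288.
P(U=a | V=b) = 0.125/0.288 = 0.43403.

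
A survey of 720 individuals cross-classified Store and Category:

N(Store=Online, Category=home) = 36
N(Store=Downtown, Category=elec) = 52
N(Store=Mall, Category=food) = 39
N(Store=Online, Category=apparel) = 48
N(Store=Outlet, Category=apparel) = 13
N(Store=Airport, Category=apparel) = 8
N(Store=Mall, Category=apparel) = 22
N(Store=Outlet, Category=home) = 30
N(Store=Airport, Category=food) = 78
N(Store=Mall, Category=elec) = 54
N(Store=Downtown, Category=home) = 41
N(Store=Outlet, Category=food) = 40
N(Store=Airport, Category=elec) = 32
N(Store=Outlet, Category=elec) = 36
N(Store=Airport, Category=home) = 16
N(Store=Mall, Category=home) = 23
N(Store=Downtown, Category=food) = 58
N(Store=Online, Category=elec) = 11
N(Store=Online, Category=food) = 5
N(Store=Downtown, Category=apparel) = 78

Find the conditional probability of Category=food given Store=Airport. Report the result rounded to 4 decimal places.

Total with Store=Airport: 78 + 8 + 32 + 16 = 134.
P(Category=food | Store=Airport) = 78/134 = 0.5821.

0.5821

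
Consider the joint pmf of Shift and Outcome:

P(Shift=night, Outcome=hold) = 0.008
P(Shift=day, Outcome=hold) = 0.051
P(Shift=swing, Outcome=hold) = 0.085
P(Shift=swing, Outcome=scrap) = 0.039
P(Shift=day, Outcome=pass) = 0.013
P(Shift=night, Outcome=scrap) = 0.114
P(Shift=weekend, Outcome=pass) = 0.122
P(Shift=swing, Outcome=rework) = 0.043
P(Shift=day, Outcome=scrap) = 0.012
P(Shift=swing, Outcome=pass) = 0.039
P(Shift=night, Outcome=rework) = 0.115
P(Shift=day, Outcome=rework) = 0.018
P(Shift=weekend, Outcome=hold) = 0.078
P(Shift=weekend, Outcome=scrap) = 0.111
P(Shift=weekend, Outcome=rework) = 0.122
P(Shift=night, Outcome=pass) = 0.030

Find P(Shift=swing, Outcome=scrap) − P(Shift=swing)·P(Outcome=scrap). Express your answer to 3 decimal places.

-0.018

P(Shift=swing) = 0.039 + 0.043 + 0.039 + 0.085 = 0.206.
P(Outcome=scrap) = 0.012 + 0.039 + 0.114 + 0.111 = 0.276.
P(Shift=swing, Outcome=scrap) − P(Shift=swing)P(Outcome=scrap) = 0.039 − 0.206×0.276 = -0.018.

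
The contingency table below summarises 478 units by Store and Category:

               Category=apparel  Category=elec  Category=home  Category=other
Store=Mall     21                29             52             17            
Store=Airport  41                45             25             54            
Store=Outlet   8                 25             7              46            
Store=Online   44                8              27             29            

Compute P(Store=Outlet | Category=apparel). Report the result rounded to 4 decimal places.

Total with Category=apparel: 21 + 41 + 8 + 44 = 114.
P(Store=Outlet | Category=apparel) = 8/114 = 0.0702.

0.0702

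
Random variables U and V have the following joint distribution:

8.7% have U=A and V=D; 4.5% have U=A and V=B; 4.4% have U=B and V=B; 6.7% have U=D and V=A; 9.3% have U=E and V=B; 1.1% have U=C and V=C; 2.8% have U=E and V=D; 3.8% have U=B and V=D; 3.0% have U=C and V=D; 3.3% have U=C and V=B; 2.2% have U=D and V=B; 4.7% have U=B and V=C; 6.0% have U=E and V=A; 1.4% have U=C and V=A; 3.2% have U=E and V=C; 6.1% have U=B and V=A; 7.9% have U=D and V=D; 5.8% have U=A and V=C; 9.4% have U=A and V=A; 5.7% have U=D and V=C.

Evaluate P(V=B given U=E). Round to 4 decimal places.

0.4366

P(U=E) = 0.060 + 0.093 + 0.032 + 0.028 = 0.213.
P(V=B | U=E) = 0.093/0.213 = 0.4366.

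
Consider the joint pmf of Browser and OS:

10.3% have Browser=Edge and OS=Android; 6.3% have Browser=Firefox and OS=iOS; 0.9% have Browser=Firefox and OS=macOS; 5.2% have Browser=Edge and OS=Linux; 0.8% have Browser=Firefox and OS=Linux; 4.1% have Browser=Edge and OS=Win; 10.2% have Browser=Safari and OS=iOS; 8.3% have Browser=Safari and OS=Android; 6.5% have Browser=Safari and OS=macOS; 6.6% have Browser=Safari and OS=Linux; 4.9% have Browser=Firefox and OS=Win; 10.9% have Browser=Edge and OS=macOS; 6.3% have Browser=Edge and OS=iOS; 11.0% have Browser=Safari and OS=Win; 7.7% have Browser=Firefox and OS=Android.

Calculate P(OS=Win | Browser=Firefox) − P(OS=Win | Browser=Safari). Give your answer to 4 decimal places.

-0.0204

P(Browser=Firefox) = 0.049 + 0.009 + 0.008 + 0.063 + 0.077 = 0.206; P(OS=Win | Browser=Firefox) = 0.049/0.206 = 0.23786.
P(Browser=Safari) = 0.110 + 0.065 + 0.066 + 0.102 + 0.083 = 0.426; P(OS=Win | Browser=Safari) = 0.110/0.426 = 0.25822.
Difference = -0.0204.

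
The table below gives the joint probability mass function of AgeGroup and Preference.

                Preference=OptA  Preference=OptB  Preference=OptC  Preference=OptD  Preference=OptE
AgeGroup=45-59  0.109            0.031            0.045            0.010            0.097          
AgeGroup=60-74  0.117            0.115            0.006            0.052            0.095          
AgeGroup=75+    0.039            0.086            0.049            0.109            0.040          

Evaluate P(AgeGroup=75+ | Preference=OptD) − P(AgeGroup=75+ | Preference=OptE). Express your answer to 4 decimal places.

P(Preference=OptD) = 0.010 + 0.052 + 0.109 = 0.171; P(AgeGroup=75+ | Preference=OptD) = 0.109/0.171 = 0.63743.
P(Preference=OptE) = 0.097 + 0.095 + 0.040 = 0.232; P(AgeGroup=75+ | Preference=OptE) = 0.040/0.232 = 0.17241.
Difference = 0.4650.

0.4650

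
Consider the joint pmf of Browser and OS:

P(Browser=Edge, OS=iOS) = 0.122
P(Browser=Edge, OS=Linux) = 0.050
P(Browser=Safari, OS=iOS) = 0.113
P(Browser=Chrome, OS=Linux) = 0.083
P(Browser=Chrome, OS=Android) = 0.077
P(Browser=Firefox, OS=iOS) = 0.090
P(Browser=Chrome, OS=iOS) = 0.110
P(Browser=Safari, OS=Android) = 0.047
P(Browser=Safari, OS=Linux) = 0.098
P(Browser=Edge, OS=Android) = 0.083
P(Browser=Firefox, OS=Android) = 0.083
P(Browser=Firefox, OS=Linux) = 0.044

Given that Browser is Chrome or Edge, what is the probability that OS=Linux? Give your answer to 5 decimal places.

0.25333

P(Browser=Chrome) = 0.083 + 0.110 + 0.077 = 0.270.
P(Browser=Edge) = 0.050 + 0.122 + 0.083 = 0.255.
P(Browser ∈ {Chrome, Edge}) = 0.270 + 0.255 = 0.525; P(OS=Linux, Browser ∈ {Chrome, Edge}) = 0.083 + 0.050 = 0.133.
P(OS=Linux | Browser ∈ {Chrome, Edge}) = 0.133/0.525 = 0.25333.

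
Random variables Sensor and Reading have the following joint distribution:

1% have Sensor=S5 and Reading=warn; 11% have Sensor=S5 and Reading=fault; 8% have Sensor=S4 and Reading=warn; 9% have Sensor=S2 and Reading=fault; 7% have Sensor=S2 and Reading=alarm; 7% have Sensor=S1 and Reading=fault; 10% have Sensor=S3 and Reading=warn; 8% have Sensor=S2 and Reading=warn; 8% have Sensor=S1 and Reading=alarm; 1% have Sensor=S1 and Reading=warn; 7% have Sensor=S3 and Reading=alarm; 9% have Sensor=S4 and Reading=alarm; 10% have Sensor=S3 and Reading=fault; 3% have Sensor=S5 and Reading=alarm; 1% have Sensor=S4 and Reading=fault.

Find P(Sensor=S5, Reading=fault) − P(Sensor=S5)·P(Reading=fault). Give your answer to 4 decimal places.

0.0530

P(Sensor=S5) = 0.01 + 0.03 + 0.11 = 0.15.
P(Reading=fault) = 0.07 + 0.09 + 0.10 + 0.01 + 0.11 = 0.38.
P(Sensor=S5, Reading=fault) − P(Sensor=S5)P(Reading=fault) = 0.11 − 0.15×0.38 = 0.0530.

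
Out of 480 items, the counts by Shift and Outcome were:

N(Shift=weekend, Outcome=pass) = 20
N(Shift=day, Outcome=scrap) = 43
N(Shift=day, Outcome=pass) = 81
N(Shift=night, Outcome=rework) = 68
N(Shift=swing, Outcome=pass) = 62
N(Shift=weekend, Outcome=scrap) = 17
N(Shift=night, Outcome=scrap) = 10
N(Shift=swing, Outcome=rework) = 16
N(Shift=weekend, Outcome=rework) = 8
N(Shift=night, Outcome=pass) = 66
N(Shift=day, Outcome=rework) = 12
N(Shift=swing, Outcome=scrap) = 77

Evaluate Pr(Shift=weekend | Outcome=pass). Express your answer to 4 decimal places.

0.0873

Total with Outcome=pass: 81 + 62 + 66 + 20 = 229.
P(Shift=weekend | Outcome=pass) = 20/229 = 0.0873.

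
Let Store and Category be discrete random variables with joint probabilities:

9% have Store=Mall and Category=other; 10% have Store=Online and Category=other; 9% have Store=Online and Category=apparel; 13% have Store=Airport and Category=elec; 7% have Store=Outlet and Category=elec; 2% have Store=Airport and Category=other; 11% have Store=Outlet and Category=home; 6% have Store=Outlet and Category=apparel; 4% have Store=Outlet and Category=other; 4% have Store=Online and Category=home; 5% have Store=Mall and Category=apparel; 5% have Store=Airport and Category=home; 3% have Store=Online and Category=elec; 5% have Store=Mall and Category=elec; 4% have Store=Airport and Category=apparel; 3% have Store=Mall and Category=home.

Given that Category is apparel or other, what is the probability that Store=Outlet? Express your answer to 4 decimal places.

0.2041

P(Category=apparel) = 0.05 + 0.04 + 0.06 + 0.09 = 0.24.
P(Category=other) = 0.09 + 0.02 + 0.04 + 0.10 = 0.25.
P(Category ∈ {apparel, other}) = 0.24 + 0.25 = 0.49; P(Store=Outlet, Category ∈ {apparel, other}) = 0.06 + 0.04 = 0.10.
P(Store=Outlet | Category ∈ {apparel, other}) = 0.10/0.49 = 0.2041.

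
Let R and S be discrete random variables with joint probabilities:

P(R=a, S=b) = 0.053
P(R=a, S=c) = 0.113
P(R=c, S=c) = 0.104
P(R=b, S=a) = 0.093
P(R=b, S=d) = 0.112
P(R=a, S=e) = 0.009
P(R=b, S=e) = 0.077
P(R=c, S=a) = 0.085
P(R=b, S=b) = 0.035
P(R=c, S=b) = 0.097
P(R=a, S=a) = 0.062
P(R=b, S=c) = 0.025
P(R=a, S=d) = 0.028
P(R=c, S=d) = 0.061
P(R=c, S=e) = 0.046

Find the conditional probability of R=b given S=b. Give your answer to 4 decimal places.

0.1892

P(S=b) = 0.053 + 0.035 + 0.097 = 0.185.
P(R=b | S=b) = 0.035/0.185 = 0.1892.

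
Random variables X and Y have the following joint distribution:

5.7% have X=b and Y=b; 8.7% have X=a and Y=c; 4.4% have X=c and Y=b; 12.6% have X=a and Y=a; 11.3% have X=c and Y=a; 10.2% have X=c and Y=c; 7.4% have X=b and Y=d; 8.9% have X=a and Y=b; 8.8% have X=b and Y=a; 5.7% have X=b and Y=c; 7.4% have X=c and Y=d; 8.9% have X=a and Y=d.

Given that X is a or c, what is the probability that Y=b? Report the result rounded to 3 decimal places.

0.184

P(X=a) = 0.126 + 0.089 + 0.087 + 0.089 = 0.391.
P(X=c) = 0.113 + 0.044 + 0.102 + 0.074 = 0.333.
P(X ∈ {a, c}) = 0.391 + 0.333 = 0.724; P(Y=b, X ∈ {a, c}) = 0.089 + 0.044 = 0.133.
P(Y=b | X ∈ {a, c}) = 0.133/0.724 = 0.184.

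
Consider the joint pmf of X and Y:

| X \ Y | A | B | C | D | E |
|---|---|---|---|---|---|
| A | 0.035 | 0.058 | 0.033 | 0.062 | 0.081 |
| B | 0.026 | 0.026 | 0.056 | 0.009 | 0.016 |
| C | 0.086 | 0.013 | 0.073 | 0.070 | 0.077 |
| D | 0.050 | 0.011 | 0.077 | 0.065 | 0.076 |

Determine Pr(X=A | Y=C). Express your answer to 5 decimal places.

0.13808

P(Y=C) = 0.033 + 0.056 + 0.073 + 0.077 = 0.239.
P(X=A | Y=C) = 0.033/0.239 = 0.13808.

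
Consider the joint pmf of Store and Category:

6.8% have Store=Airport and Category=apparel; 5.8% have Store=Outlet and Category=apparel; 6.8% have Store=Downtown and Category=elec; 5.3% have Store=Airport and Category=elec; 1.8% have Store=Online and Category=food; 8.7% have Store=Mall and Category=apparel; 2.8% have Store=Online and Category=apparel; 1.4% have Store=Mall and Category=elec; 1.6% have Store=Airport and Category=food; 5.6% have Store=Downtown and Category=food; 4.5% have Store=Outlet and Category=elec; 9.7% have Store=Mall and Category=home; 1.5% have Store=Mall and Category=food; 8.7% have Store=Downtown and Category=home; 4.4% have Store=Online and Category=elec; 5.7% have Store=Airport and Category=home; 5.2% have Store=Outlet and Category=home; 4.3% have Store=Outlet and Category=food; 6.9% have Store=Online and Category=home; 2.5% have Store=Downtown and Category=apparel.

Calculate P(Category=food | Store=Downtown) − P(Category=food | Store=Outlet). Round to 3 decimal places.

P(Store=Downtown) = 0.056 + 0.025 + 0.068 + 0.087 = 0.236; P(Category=food | Store=Downtown) = 0.056/0.236 = 0.2373.
P(Store=Outlet) = 0.043 + 0.058 + 0.045 + 0.052 = 0.198; P(Category=food | Store=Outlet) = 0.043/0.198 = 0.2172.
Difference = 0.020.

0.020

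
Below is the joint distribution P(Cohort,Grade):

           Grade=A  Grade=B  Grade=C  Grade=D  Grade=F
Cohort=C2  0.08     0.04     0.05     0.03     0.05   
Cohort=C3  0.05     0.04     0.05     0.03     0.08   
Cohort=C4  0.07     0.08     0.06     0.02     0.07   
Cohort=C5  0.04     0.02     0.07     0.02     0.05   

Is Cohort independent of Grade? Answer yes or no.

P(Cohort=C4) = 0.30 and P(Grade=B) = 0.18, so their product is 0.0540, but P(Cohort=C4, Grade=B) = 0.08. Since these differ, Cohort and Grade are not independent.

no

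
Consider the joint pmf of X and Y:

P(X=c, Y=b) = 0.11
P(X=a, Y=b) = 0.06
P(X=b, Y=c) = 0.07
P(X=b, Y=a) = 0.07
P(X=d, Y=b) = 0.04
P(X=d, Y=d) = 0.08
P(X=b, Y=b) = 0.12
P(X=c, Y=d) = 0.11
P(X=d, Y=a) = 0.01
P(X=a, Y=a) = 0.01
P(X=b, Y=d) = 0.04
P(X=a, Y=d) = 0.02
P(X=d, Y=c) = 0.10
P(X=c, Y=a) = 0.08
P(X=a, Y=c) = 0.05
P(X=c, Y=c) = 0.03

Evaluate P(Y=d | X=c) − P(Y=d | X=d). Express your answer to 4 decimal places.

P(X=c) = 0.08 + 0.11 + 0.03 + 0.11 = 0.33; P(Y=d | X=c) = 0.11/0.33 = 0.33333.
P(X=d) = 0.01 + 0.04 + 0.10 + 0.08 = 0.23; P(Y=d | X=d) = 0.08/0.23 = 0.34783.
Difference = -0.0145.

-0.0145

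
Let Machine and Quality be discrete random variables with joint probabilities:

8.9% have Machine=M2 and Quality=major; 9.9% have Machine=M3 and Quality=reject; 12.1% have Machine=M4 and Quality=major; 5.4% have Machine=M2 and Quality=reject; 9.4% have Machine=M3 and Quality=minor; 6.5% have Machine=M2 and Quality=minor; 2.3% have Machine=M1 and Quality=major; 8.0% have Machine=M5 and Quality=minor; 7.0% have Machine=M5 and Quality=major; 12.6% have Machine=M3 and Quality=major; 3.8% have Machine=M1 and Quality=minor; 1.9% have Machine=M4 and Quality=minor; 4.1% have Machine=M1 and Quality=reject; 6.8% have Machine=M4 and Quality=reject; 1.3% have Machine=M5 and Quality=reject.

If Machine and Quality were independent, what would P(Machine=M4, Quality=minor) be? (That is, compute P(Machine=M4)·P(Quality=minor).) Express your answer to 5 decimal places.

P(Machine=M4) = 0.019 + 0.121 + 0.068 = 0.208.
P(Quality=minor) = 0.038 + 0.065 + 0.094 + 0.019 + 0.080 = 0.296.
Product: 0.208 × 0.296 = 0.06157.

0.06157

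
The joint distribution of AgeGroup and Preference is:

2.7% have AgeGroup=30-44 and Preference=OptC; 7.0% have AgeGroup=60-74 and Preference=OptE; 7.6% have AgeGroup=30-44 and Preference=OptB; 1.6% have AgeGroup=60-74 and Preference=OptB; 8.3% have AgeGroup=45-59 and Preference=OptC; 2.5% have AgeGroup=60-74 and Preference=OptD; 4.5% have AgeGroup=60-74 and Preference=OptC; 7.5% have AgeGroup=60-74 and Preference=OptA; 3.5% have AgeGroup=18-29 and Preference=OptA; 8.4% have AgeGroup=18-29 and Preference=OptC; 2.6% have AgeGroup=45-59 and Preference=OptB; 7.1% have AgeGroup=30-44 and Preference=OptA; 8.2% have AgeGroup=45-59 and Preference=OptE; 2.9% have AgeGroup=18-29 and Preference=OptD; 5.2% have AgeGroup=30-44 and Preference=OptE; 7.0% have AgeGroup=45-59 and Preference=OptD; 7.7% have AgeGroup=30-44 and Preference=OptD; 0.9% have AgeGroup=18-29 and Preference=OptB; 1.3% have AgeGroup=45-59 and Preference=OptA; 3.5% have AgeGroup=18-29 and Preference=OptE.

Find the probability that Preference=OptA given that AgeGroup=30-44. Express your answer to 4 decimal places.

0.2343

P(AgeGroup=30-44) = 0.071 + 0.076 + 0.027 + 0.077 + 0.052 = 0.303.
P(Preference=OptA | AgeGroup=30-44) = 0.071/0.303 = 0.2343.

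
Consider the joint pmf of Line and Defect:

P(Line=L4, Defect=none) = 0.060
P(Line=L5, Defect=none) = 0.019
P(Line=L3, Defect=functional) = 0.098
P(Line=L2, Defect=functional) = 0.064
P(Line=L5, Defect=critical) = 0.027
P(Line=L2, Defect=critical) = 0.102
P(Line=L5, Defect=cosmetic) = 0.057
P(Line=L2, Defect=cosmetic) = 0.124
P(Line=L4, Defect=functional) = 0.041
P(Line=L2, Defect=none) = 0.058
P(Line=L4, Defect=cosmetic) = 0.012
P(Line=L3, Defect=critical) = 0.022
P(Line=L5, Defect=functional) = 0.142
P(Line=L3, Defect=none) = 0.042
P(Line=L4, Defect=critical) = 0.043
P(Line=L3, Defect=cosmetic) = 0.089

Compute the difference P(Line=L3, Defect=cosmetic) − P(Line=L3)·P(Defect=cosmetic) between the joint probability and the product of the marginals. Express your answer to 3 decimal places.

P(Line=L3) = 0.042 + 0.089 + 0.098 + 0.022 = 0.251.
P(Defect=cosmetic) = 0.124 + 0.089 + 0.012 + 0.057 = 0.282.
P(Line=L3, Defect=cosmetic) − P(Line=L3)P(Defect=cosmetic) = 0.089 − 0.251×0.282 = 0.018.

0.018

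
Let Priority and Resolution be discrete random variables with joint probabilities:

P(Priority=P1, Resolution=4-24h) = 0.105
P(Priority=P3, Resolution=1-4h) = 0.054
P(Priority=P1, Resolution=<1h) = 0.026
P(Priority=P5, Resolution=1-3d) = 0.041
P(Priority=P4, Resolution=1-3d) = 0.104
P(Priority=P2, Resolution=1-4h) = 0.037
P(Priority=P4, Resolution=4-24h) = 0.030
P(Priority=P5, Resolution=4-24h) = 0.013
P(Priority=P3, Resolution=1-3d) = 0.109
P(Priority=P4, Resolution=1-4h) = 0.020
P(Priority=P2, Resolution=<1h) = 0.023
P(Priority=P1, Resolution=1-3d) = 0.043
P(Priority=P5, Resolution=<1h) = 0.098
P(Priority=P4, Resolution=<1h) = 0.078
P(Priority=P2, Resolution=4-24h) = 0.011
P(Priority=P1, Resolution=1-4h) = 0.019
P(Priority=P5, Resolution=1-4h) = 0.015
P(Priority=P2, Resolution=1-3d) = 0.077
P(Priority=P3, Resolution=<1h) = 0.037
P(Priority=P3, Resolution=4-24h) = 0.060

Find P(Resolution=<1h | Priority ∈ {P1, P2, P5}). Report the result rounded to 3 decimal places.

0.289

P(Priority=P1) = 0.026 + 0.019 + 0.105 + 0.043 = 0.193.
P(Priority=P2) = 0.023 + 0.037 + 0.011 + 0.077 = 0.148.
P(Priority=P5) = 0.098 + 0.015 + 0.013 + 0.041 = 0.167.
P(Priority ∈ {P1, P2, P5}) = 0.193 + 0.148 + 0.167 = 0.508; P(Resolution=<1h, Priority ∈ {P1, P2, P5}) = 0.026 + 0.023 + 0.098 = 0.147.
P(Resolution=<1h | Priority ∈ {P1, P2, P5}) = 0.147/0.508 = 0.289.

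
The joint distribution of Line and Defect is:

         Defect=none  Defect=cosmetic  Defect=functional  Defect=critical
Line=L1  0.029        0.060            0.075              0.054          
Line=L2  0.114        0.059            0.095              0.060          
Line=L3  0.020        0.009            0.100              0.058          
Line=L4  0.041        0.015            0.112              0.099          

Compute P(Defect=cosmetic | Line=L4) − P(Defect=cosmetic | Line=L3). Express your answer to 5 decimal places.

0.00805

P(Line=L4) = 0.041 + 0.015 + 0.112 + 0.099 = 0.267; P(Defect=cosmetic | Line=L4) = 0.015/0.267 = 0.056180.
P(Line=L3) = 0.020 + 0.009 + 0.100 + 0.058 = 0.187; P(Defect=cosmetic | Line=L3) = 0.009/0.187 = 0.048128.
Difference = 0.00805.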